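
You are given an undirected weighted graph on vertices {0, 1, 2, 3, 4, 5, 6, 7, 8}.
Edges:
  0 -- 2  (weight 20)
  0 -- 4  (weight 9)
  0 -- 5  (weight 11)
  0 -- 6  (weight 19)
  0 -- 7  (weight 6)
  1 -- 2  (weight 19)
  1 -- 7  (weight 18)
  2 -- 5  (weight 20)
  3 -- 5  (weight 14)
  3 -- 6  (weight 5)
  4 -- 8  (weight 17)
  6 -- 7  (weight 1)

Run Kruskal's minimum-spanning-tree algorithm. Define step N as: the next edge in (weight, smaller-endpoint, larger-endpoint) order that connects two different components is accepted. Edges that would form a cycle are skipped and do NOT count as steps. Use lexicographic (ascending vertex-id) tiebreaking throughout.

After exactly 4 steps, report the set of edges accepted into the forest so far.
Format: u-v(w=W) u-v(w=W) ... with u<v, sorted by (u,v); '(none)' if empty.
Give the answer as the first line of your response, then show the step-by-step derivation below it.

0-4(w=9) 0-7(w=6) 3-6(w=5) 6-7(w=1)

step 1: add edge 6-7 (w=1); MST = {6-7(w=1)}
step 2: add edge 3-6 (w=5); MST = {3-6(w=5) 6-7(w=1)}
step 3: add edge 0-7 (w=6); MST = {0-7(w=6) 3-6(w=5) 6-7(w=1)}
step 4: add edge 0-4 (w=9); MST = {0-4(w=9) 0-7(w=6) 3-6(w=5) 6-7(w=1)}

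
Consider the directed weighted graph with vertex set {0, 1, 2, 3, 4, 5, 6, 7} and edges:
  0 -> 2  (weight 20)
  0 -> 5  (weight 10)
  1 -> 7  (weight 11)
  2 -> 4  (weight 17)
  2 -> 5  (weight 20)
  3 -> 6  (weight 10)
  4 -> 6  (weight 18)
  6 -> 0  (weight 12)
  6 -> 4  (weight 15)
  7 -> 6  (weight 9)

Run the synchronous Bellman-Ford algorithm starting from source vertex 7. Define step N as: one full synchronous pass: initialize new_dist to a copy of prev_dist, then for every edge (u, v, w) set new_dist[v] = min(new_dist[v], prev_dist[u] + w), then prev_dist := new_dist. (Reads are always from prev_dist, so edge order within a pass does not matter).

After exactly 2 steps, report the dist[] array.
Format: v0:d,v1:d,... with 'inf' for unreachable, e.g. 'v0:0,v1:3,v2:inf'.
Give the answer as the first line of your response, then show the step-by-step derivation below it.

v0:21,v1:inf,v2:inf,v3:inf,v4:24,v5:inf,v6:9,v7:0

step 1: dist = v0:inf,v1:inf,v2:inf,v3:inf,v4:inf,v5:inf,v6:9,v7:0
step 2: dist = v0:21,v1:inf,v2:inf,v3:inf,v4:24,v5:inf,v6:9,v7:0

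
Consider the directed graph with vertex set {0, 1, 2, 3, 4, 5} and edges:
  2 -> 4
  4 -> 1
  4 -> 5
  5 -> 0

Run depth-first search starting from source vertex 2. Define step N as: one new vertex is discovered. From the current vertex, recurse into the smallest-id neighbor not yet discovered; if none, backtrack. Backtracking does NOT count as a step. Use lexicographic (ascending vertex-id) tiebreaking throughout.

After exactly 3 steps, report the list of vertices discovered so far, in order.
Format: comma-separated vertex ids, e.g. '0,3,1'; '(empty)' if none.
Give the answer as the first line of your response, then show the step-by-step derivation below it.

2,4,1

step 1: discover 2; path=2; order=2
step 2: discover 4; path=2>4; order=2,4
step 3: discover 1; path=2>4>1; order=2,4,1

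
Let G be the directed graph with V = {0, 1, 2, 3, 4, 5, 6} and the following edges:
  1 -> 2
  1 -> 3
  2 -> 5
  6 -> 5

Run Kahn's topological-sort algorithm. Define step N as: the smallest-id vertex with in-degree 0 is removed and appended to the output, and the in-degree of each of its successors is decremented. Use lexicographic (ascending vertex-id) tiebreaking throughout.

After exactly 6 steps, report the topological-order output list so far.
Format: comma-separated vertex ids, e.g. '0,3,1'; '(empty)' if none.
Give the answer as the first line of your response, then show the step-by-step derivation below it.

0,1,2,3,4,6

step 1: output 0; order=[0]; indeg=(0,0,1,1,0,2,0)
step 2: output 1; order=[0,1]; indeg=(0,0,0,0,0,2,0)
step 3: output 2; order=[0,1,2]; indeg=(0,0,0,0,0,1,0)
step 4: output 3; order=[0,1,2,3]; indeg=(0,0,0,0,0,1,0)
step 5: output 4; order=[0,1,2,3,4]; indeg=(0,0,0,0,0,1,0)
step 6: output 6; order=[0,1,2,3,4,6]; indeg=(0,0,0,0,0,0,0)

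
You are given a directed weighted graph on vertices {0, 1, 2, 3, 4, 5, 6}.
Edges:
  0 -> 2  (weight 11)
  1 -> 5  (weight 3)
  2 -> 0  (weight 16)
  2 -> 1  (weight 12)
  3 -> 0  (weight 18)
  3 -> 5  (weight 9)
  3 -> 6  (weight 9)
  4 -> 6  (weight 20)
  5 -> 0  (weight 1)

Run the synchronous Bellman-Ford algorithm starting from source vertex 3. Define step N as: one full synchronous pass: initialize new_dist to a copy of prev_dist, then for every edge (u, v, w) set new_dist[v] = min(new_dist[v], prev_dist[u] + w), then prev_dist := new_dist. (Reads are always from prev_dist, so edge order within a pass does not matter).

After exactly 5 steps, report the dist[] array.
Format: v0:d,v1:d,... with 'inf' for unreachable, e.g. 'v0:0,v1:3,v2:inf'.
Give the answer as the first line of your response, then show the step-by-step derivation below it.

v0:10,v1:33,v2:21,v3:0,v4:inf,v5:9,v6:9

step 1: dist = v0:18,v1:inf,v2:inf,v3:0,v4:inf,v5:9,v6:9
step 2: dist = v0:10,v1:inf,v2:29,v3:0,v4:inf,v5:9,v6:9
step 3: dist = v0:10,v1:41,v2:21,v3:0,v4:inf,v5:9,v6:9
step 4: dist = v0:10,v1:33,v2:21,v3:0,v4:inf,v5:9,v6:9
step 5: dist = v0:10,v1:33,v2:21,v3:0,v4:inf,v5:9,v6:9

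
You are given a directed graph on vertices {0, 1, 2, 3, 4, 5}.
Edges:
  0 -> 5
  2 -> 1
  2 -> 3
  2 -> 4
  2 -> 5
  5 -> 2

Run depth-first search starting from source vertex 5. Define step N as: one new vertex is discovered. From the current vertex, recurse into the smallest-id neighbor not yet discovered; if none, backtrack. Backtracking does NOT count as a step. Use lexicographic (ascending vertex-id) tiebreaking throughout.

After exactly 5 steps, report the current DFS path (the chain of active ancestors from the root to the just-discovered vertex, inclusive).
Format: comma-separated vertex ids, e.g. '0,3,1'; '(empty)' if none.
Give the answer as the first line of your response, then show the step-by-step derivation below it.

5,2,4

step 1: discover 5; path=5; order=5
step 2: discover 2; path=5>2; order=5,2
step 3: discover 1; path=5>2>1; order=5,2,1
step 4: discover 3; path=5>2>3; order=5,2,1,3
step 5: discover 4; path=5>2>4; order=5,2,1,3,4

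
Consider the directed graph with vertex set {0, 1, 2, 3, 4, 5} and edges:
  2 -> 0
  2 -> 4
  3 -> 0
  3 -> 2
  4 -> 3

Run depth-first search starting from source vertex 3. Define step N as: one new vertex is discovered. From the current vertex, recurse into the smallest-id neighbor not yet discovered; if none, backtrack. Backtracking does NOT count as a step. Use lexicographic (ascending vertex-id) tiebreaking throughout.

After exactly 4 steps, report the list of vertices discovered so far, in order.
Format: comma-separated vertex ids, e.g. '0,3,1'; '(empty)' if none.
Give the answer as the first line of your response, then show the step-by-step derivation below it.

3,0,2,4

step 1: discover 3; path=3; order=3
step 2: discover 0; path=3>0; order=3,0
step 3: discover 2; path=3>2; order=3,0,2
step 4: discover 4; path=3>2>4; order=3,0,2,4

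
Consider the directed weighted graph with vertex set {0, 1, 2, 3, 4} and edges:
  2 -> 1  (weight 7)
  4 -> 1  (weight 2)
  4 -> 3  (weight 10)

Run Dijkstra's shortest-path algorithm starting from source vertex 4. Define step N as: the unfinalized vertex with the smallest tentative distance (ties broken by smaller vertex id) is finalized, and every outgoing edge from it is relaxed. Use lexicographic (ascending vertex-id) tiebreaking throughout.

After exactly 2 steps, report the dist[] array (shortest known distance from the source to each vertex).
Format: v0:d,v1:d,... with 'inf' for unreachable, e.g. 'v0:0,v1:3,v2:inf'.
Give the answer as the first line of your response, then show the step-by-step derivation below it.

v0:inf,v1:2,v2:inf,v3:10,v4:0

step 1: dist = v0:inf,v1:2,v2:inf,v3:10,v4:0
step 2: dist = v0:inf,v1:2,v2:inf,v3:10,v4:0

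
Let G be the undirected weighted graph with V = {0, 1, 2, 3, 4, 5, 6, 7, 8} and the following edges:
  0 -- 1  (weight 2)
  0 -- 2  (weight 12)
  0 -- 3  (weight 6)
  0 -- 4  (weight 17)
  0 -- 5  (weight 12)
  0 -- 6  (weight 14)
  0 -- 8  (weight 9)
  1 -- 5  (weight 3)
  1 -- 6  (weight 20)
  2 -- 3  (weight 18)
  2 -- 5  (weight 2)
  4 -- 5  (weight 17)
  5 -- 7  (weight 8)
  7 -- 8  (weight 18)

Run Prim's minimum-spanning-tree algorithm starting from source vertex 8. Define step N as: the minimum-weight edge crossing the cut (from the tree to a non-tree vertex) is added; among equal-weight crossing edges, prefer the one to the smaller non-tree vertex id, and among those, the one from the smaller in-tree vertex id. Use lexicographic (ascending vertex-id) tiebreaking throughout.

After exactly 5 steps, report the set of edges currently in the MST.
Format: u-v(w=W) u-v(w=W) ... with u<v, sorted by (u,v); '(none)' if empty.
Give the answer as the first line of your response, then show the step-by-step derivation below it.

0-1(w=2) 0-3(w=6) 0-8(w=9) 1-5(w=3) 2-5(w=2)

step 1: add edge 0-8 (w=9); MST = {0-8(w=9)}
step 2: add edge 0-1 (w=2); MST = {0-1(w=2) 0-8(w=9)}
step 3: add edge 1-5 (w=3); MST = {0-1(w=2) 0-8(w=9) 1-5(w=3)}
step 4: add edge 2-5 (w=2); MST = {0-1(w=2) 0-8(w=9) 1-5(w=3) 2-5(w=2)}
step 5: add edge 0-3 (w=6); MST = {0-1(w=2) 0-3(w=6) 0-8(w=9) 1-5(w=3) 2-5(w=2)}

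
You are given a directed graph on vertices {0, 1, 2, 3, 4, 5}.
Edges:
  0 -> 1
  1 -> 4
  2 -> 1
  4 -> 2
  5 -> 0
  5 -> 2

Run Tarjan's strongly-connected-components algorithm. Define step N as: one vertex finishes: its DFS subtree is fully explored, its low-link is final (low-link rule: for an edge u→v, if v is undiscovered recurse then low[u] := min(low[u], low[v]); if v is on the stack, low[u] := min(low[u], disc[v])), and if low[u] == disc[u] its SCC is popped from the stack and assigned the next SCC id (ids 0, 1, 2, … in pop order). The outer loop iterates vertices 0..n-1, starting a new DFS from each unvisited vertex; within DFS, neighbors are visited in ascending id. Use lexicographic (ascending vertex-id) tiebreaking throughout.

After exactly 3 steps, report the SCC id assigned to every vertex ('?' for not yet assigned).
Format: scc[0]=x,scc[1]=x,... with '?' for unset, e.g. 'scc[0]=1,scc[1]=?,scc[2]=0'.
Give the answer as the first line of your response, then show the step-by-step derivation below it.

scc[0]=?,scc[1]=0,scc[2]=0,scc[3]=?,scc[4]=0,scc[5]=?

step 1: low=(low[0]=0,low[1]=1,low[2]=1,low[3]=?,low[4]=2,low[5]=?); scc=(scc[0]=?,scc[1]=?,scc[2]=?,scc[3]=?,scc[4]=?,scc[5]=?)
step 2: low=(low[0]=0,low[1]=1,low[2]=1,low[3]=?,low[4]=1,low[5]=?); scc=(scc[0]=?,scc[1]=?,scc[2]=?,scc[3]=?,scc[4]=?,scc[5]=?)
step 3: low=(low[0]=0,low[1]=1,low[2]=1,low[3]=?,low[4]=1,low[5]=?); scc=(scc[0]=?,scc[1]=0,scc[2]=0,scc[3]=?,scc[4]=0,scc[5]=?)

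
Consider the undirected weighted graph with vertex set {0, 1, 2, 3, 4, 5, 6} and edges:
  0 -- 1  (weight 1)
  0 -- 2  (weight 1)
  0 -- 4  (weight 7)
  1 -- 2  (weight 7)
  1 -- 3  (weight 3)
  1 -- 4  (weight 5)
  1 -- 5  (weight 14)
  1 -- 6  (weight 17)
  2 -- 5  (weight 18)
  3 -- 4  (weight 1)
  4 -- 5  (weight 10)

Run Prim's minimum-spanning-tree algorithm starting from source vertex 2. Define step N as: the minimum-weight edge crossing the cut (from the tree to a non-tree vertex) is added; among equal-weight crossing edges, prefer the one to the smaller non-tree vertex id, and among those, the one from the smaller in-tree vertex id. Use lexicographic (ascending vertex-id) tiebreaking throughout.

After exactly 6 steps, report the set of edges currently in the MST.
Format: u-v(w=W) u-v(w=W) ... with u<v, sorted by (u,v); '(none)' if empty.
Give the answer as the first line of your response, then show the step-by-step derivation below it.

0-1(w=1) 0-2(w=1) 1-3(w=3) 1-6(w=17) 3-4(w=1) 4-5(w=10)

step 1: add edge 0-2 (w=1); MST = {0-2(w=1)}
step 2: add edge 0-1 (w=1); MST = {0-1(w=1) 0-2(w=1)}
step 3: add edge 1-3 (w=3); MST = {0-1(w=1) 0-2(w=1) 1-3(w=3)}
step 4: add edge 3-4 (w=1); MST = {0-1(w=1) 0-2(w=1) 1-3(w=3) 3-4(w=1)}
step 5: add edge 4-5 (w=10); MST = {0-1(w=1) 0-2(w=1) 1-3(w=3) 3-4(w=1) 4-5(w=10)}
step 6: add edge 1-6 (w=17); MST = {0-1(w=1) 0-2(w=1) 1-3(w=3) 1-6(w=17) 3-4(w=1) 4-5(w=10)}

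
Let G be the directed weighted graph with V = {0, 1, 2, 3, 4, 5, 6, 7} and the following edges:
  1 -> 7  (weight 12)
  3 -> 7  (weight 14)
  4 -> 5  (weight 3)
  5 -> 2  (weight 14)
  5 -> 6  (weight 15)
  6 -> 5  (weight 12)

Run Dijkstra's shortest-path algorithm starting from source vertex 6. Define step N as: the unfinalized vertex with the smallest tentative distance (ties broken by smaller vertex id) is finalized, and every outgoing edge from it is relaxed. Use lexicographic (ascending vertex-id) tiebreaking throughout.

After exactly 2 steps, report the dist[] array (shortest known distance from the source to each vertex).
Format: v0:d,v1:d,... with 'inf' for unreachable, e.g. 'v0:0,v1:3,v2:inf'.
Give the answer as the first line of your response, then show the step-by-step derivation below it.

v0:inf,v1:inf,v2:26,v3:inf,v4:inf,v5:12,v6:0,v7:inf

step 1: dist = v0:inf,v1:inf,v2:inf,v3:inf,v4:inf,v5:12,v6:0,v7:inf
step 2: dist = v0:inf,v1:inf,v2:26,v3:inf,v4:inf,v5:12,v6:0,v7:inf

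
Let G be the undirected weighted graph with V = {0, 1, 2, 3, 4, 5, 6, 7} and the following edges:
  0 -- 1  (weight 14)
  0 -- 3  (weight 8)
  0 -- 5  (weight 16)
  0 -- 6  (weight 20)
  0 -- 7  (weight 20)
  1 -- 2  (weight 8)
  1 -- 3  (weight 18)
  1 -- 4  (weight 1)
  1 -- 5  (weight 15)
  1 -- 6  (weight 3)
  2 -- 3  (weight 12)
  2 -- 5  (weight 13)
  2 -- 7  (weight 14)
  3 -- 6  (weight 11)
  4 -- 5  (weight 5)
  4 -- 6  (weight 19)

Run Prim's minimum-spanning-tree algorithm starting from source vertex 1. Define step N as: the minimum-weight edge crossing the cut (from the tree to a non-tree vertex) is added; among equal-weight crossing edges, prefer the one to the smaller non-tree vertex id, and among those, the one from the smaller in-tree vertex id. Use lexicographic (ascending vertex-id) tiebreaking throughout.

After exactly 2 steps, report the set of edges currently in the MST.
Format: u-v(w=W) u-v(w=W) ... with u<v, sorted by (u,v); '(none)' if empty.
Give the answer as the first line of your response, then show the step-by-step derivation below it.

1-4(w=1) 1-6(w=3)

step 1: add edge 1-4 (w=1); MST = {1-4(w=1)}
step 2: add edge 1-6 (w=3); MST = {1-4(w=1) 1-6(w=3)}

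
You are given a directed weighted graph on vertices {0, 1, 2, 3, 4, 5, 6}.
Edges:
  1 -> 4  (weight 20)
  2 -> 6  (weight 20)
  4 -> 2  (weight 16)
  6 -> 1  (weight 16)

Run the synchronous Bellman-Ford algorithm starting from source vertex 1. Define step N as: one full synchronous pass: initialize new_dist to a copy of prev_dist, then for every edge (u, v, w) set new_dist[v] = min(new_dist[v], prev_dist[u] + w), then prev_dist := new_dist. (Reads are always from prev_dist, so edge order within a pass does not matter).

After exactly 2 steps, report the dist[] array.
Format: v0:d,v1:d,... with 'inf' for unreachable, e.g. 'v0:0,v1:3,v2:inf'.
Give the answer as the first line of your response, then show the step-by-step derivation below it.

v0:inf,v1:0,v2:36,v3:inf,v4:20,v5:inf,v6:inf

step 1: dist = v0:inf,v1:0,v2:inf,v3:inf,v4:20,v5:inf,v6:inf
step 2: dist = v0:inf,v1:0,v2:36,v3:inf,v4:20,v5:inf,v6:inf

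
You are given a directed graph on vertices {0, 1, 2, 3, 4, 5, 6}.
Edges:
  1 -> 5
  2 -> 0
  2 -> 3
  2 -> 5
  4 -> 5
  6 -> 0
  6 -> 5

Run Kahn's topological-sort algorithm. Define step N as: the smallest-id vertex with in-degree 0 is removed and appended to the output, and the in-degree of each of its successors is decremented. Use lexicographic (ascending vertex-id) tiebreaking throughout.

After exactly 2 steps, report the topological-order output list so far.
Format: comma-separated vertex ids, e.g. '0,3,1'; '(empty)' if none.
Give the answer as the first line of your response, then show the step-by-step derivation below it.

1,2

step 1: output 1; order=[1]; indeg=(2,0,0,1,0,3,0)
step 2: output 2; order=[1,2]; indeg=(1,0,0,0,0,2,0)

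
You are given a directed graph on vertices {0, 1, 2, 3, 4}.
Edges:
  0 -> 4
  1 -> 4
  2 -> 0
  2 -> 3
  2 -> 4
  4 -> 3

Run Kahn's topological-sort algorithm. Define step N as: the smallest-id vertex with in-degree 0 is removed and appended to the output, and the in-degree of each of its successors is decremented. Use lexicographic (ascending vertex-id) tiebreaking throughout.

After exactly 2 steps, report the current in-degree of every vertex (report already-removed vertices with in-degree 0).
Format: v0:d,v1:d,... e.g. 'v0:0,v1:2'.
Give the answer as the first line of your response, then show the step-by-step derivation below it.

v0:0,v1:0,v2:0,v3:1,v4:1

step 1: output 1; order=[1]; indeg=(1,0,0,2,2)
step 2: output 2; order=[1,2]; indeg=(0,0,0,1,1)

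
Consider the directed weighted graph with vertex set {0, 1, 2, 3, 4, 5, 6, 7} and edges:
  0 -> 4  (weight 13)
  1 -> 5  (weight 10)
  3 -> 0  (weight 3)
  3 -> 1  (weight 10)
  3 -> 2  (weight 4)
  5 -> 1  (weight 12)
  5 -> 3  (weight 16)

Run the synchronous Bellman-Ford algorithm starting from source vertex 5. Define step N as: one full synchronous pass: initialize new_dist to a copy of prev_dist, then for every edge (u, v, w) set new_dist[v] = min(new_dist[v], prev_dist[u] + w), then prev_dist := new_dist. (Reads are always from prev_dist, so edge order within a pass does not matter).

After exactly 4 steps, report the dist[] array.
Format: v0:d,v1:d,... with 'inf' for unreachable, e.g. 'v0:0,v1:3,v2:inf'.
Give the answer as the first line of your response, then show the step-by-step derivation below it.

v0:19,v1:12,v2:20,v3:16,v4:32,v5:0,v6:inf,v7:inf

step 1: dist = v0:inf,v1:12,v2:inf,v3:16,v4:inf,v5:0,v6:inf,v7:inf
step 2: dist = v0:19,v1:12,v2:20,v3:16,v4:inf,v5:0,v6:inf,v7:inf
step 3: dist = v0:19,v1:12,v2:20,v3:16,v4:32,v5:0,v6:inf,v7:inf
step 4: dist = v0:19,v1:12,v2:20,v3:16,v4:32,v5:0,v6:inf,v7:inf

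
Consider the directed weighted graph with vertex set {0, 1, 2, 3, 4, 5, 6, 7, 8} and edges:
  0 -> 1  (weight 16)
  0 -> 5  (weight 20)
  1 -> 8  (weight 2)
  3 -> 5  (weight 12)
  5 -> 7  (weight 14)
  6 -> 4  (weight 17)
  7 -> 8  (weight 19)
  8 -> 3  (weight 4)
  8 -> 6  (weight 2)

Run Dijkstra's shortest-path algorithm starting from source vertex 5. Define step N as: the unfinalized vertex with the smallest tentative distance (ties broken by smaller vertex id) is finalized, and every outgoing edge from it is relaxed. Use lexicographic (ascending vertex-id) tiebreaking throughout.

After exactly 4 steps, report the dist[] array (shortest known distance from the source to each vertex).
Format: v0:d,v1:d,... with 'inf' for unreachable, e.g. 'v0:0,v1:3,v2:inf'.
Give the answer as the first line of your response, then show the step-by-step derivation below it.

v0:inf,v1:inf,v2:inf,v3:37,v4:52,v5:0,v6:35,v7:14,v8:33

step 1: dist = v0:inf,v1:inf,v2:inf,v3:inf,v4:inf,v5:0,v6:inf,v7:14,v8:inf
step 2: dist = v0:inf,v1:inf,v2:inf,v3:inf,v4:inf,v5:0,v6:inf,v7:14,v8:33
step 3: dist = v0:inf,v1:inf,v2:inf,v3:37,v4:inf,v5:0,v6:35,v7:14,v8:33
step 4: dist = v0:inf,v1:inf,v2:inf,v3:37,v4:52,v5:0,v6:35,v7:14,v8:33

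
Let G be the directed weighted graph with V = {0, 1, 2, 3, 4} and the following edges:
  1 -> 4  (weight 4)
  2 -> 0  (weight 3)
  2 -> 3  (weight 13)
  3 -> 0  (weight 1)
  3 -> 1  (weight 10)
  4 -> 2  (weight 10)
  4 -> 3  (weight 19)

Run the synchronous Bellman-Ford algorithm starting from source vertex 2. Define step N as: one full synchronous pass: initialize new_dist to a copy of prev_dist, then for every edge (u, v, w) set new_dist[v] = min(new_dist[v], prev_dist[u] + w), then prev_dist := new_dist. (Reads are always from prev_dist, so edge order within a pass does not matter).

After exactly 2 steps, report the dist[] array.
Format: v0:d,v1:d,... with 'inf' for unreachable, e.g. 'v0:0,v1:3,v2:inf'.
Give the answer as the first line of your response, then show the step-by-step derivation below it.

v0:3,v1:23,v2:0,v3:13,v4:inf

step 1: dist = v0:3,v1:inf,v2:0,v3:13,v4:inf
step 2: dist = v0:3,v1:23,v2:0,v3:13,v4:inf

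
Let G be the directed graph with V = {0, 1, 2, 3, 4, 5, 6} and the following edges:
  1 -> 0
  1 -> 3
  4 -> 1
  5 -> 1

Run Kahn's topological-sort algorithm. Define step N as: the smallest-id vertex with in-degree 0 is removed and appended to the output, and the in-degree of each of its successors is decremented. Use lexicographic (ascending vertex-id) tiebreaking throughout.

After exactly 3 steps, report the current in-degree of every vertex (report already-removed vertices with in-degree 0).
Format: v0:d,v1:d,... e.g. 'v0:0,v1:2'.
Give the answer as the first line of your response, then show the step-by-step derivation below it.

v0:1,v1:0,v2:0,v3:1,v4:0,v5:0,v6:0

step 1: output 2; order=[2]; indeg=(1,2,0,1,0,0,0)
step 2: output 4; order=[2,4]; indeg=(1,1,0,1,0,0,0)
step 3: output 5; order=[2,4,5]; indeg=(1,0,0,1,0,0,0)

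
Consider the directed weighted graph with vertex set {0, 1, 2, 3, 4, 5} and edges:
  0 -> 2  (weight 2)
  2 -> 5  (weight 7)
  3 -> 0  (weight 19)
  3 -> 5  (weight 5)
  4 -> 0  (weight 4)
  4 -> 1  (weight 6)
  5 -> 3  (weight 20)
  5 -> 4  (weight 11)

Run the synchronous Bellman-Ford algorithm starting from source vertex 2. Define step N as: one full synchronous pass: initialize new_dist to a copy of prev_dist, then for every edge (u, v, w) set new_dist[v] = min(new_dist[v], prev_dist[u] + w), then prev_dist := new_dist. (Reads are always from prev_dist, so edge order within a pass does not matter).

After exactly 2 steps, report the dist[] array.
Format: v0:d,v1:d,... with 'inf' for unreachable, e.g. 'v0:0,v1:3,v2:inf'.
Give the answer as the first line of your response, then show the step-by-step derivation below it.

v0:inf,v1:inf,v2:0,v3:27,v4:18,v5:7

step 1: dist = v0:inf,v1:inf,v2:0,v3:inf,v4:inf,v5:7
step 2: dist = v0:inf,v1:inf,v2:0,v3:27,v4:18,v5:7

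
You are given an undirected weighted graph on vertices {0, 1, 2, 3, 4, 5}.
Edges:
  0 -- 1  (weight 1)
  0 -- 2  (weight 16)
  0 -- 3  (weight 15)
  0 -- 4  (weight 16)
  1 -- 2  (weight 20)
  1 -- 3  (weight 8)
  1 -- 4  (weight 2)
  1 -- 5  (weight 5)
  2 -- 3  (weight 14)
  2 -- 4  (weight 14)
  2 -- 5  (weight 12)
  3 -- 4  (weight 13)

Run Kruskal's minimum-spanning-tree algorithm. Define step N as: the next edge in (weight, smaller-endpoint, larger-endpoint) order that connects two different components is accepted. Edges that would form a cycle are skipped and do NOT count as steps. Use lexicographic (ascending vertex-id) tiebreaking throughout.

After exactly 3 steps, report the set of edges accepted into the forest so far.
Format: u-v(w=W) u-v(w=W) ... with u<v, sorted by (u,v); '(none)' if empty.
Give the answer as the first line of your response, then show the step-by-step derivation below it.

0-1(w=1) 1-4(w=2) 1-5(w=5)

step 1: add edge 0-1 (w=1); MST = {0-1(w=1)}
step 2: add edge 1-4 (w=2); MST = {0-1(w=1) 1-4(w=2)}
step 3: add edge 1-5 (w=5); MST = {0-1(w=1) 1-4(w=2) 1-5(w=5)}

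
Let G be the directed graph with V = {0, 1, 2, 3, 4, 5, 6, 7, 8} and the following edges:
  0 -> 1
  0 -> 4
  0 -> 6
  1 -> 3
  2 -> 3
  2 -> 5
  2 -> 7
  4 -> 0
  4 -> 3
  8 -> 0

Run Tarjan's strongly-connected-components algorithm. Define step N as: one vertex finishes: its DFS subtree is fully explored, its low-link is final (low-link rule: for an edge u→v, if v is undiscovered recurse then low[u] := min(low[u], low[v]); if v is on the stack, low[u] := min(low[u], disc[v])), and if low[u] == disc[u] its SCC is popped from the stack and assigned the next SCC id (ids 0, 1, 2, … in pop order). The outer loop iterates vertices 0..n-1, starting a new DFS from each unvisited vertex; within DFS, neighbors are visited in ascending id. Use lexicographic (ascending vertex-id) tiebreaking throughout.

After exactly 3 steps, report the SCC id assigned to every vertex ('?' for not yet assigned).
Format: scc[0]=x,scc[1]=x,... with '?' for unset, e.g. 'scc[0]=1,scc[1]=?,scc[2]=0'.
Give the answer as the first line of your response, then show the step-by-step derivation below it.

scc[0]=?,scc[1]=1,scc[2]=?,scc[3]=0,scc[4]=?,scc[5]=?,scc[6]=?,scc[7]=?,scc[8]=?

step 1: low=(low[0]=0,low[1]=1,low[2]=?,low[3]=2,low[4]=?,low[5]=?,low[6]=?,low[7]=?,low[8]=?); scc=(scc[0]=?,scc[1]=?,scc[2]=?,scc[3]=0,scc[4]=?,scc[5]=?,scc[6]=?,scc[7]=?,scc[8]=?)
step 2: low=(low[0]=0,low[1]=1,low[2]=?,low[3]=2,low[4]=?,low[5]=?,low[6]=?,low[7]=?,low[8]=?); scc=(scc[0]=?,scc[1]=1,scc[2]=?,scc[3]=0,scc[4]=?,scc[5]=?,scc[6]=?,scc[7]=?,scc[8]=?)
step 3: low=(low[0]=0,low[1]=1,low[2]=?,low[3]=2,low[4]=0,low[5]=?,low[6]=?,low[7]=?,low[8]=?); scc=(scc[0]=?,scc[1]=1,scc[2]=?,scc[3]=0,scc[4]=?,scc[5]=?,scc[6]=?,scc[7]=?,scc[8]=?)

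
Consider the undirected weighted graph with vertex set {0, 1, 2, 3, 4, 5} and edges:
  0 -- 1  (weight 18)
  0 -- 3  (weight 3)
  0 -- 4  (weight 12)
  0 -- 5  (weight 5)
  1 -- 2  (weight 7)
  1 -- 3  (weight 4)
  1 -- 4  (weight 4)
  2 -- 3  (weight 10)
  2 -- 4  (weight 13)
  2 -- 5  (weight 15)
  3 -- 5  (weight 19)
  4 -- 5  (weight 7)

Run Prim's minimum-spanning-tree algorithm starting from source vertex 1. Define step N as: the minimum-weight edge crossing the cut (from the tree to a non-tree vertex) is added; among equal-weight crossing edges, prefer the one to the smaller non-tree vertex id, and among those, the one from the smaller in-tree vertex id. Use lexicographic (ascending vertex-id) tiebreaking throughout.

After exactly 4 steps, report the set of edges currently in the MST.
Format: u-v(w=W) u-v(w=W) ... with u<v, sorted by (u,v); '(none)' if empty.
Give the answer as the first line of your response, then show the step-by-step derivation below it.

0-3(w=3) 0-5(w=5) 1-3(w=4) 1-4(w=4)

step 1: add edge 1-3 (w=4); MST = {1-3(w=4)}
step 2: add edge 0-3 (w=3); MST = {0-3(w=3) 1-3(w=4)}
step 3: add edge 1-4 (w=4); MST = {0-3(w=3) 1-3(w=4) 1-4(w=4)}
step 4: add edge 0-5 (w=5); MST = {0-3(w=3) 0-5(w=5) 1-3(w=4) 1-4(w=4)}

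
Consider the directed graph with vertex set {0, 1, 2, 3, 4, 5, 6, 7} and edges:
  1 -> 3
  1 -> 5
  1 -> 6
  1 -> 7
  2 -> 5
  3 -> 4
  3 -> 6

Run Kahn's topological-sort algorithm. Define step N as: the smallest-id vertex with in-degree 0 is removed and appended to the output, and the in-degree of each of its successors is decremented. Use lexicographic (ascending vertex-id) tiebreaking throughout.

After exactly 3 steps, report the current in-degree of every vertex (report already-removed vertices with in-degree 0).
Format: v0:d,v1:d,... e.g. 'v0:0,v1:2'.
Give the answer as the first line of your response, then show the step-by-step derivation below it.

v0:0,v1:0,v2:0,v3:0,v4:1,v5:0,v6:1,v7:0

step 1: output 0; order=[0]; indeg=(0,0,0,1,1,2,2,1)
step 2: output 1; order=[0,1]; indeg=(0,0,0,0,1,1,1,0)
step 3: output 2; order=[0,1,2]; indeg=(0,0,0,0,1,0,1,0)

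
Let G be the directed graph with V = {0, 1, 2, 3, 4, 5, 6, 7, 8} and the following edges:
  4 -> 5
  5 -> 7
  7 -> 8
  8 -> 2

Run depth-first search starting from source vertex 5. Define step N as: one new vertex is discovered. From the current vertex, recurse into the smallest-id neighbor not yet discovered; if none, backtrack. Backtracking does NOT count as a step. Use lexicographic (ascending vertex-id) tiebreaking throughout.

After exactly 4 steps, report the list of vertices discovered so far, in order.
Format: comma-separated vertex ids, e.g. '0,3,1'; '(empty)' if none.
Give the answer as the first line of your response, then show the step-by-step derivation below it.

5,7,8,2

step 1: discover 5; path=5; order=5
step 2: discover 7; path=5>7; order=5,7
step 3: discover 8; path=5>7>8; order=5,7,8
step 4: discover 2; path=5>7>8>2; order=5,7,8,2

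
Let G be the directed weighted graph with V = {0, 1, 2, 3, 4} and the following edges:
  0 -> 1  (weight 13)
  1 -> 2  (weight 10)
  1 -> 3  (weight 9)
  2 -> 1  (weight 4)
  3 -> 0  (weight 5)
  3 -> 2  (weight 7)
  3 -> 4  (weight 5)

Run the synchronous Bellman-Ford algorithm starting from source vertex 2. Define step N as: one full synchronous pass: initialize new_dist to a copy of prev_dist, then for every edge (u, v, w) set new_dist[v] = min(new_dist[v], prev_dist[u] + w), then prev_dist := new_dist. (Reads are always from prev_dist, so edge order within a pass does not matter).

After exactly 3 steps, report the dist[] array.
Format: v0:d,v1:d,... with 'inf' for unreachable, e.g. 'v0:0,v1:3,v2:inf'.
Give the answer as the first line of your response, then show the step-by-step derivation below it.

v0:18,v1:4,v2:0,v3:13,v4:18

step 1: dist = v0:inf,v1:4,v2:0,v3:inf,v4:inf
step 2: dist = v0:inf,v1:4,v2:0,v3:13,v4:inf
step 3: dist = v0:18,v1:4,v2:0,v3:13,v4:18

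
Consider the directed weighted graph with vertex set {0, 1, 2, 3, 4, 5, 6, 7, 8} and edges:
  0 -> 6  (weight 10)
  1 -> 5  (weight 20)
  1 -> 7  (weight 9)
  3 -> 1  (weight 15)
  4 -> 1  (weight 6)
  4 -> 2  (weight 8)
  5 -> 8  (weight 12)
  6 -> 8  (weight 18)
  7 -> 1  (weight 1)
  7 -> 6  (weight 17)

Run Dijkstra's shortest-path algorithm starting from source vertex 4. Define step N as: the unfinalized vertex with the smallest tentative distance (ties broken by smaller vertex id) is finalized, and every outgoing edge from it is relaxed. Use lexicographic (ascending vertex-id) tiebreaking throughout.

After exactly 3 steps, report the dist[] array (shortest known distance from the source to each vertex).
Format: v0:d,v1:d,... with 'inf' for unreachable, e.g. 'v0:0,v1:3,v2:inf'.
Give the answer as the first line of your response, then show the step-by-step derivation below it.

v0:inf,v1:6,v2:8,v3:inf,v4:0,v5:26,v6:inf,v7:15,v8:inf

step 1: dist = v0:inf,v1:6,v2:8,v3:inf,v4:0,v5:inf,v6:inf,v7:inf,v8:inf
step 2: dist = v0:inf,v1:6,v2:8,v3:inf,v4:0,v5:26,v6:inf,v7:15,v8:inf
step 3: dist = v0:inf,v1:6,v2:8,v3:inf,v4:0,v5:26,v6:inf,v7:15,v8:inf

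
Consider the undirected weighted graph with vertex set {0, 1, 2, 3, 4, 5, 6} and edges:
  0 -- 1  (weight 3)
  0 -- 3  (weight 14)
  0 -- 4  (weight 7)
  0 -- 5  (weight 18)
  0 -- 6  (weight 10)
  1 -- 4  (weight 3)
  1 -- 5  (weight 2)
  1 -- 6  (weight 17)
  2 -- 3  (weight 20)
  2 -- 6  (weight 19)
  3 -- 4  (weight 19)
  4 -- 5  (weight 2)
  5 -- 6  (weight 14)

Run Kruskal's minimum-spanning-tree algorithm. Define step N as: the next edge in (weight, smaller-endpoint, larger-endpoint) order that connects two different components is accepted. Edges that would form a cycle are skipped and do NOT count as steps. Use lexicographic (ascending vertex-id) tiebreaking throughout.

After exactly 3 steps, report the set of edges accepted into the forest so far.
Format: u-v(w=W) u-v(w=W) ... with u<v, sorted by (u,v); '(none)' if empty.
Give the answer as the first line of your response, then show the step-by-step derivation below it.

0-1(w=3) 1-5(w=2) 4-5(w=2)

step 1: add edge 1-5 (w=2); MST = {1-5(w=2)}
step 2: add edge 4-5 (w=2); MST = {1-5(w=2) 4-5(w=2)}
step 3: add edge 0-1 (w=3); MST = {0-1(w=3) 1-5(w=2) 4-5(w=2)}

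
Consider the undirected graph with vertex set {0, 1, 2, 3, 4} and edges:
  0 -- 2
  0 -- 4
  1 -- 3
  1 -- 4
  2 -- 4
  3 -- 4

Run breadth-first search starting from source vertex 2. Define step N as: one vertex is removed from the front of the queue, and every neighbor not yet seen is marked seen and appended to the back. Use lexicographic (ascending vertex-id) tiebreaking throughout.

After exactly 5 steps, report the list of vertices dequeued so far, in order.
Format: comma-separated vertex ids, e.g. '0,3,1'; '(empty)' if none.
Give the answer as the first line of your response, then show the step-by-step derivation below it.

2,0,4,1,3

step 1: dequeue 2; queue=[0,4]; order=2
step 2: dequeue 0; queue=[4]; order=2,0
step 3: dequeue 4; queue=[1,3]; order=2,0,4
step 4: dequeue 1; queue=[3]; order=2,0,4,1
step 5: dequeue 3; queue=[(empty)]; order=2,0,4,1,3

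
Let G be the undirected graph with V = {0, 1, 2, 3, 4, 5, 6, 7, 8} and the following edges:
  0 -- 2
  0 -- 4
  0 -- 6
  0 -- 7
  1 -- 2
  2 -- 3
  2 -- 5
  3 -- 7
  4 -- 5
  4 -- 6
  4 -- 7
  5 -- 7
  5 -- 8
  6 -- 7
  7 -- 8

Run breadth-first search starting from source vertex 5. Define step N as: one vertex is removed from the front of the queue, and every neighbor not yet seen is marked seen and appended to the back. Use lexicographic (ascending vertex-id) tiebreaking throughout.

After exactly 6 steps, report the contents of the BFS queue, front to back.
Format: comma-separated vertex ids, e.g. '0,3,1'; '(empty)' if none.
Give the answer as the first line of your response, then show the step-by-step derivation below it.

1,3,6

step 1: dequeue 5; queue=[2,4,7,8]; order=5
step 2: dequeue 2; queue=[4,7,8,0,1,3]; order=5,2
step 3: dequeue 4; queue=[7,8,0,1,3,6]; order=5,2,4
step 4: dequeue 7; queue=[8,0,1,3,6]; order=5,2,4,7
step 5: dequeue 8; queue=[0,1,3,6]; order=5,2,4,7,8
step 6: dequeue 0; queue=[1,3,6]; order=5,2,4,7,8,0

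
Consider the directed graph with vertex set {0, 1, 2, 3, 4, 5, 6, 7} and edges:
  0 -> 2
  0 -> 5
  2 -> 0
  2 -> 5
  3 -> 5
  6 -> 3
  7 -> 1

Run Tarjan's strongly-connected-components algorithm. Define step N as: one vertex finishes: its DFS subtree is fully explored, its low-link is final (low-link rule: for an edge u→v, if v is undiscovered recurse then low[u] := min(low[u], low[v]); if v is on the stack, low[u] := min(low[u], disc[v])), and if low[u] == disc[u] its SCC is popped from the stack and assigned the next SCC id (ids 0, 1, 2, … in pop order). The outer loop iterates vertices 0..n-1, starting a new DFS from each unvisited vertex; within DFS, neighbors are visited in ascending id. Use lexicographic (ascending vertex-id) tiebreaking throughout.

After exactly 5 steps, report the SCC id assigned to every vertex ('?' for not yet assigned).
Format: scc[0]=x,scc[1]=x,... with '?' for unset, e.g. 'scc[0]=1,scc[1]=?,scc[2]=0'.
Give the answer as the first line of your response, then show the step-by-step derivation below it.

scc[0]=1,scc[1]=2,scc[2]=1,scc[3]=3,scc[4]=?,scc[5]=0,scc[6]=?,scc[7]=?

step 1: low=(low[0]=0,low[1]=?,low[2]=0,low[3]=?,low[4]=?,low[5]=2,low[6]=?,low[7]=?); scc=(scc[0]=?,scc[1]=?,scc[2]=?,scc[3]=?,scc[4]=?,scc[5]=0,scc[6]=?,scc[7]=?)
step 2: low=(low[0]=0,low[1]=?,low[2]=0,low[3]=?,low[4]=?,low[5]=2,low[6]=?,low[7]=?); scc=(scc[0]=?,scc[1]=?,scc[2]=?,scc[3]=?,scc[4]=?,scc[5]=0,scc[6]=?,scc[7]=?)
step 3: low=(low[0]=0,low[1]=?,low[2]=0,low[3]=?,low[4]=?,low[5]=2,low[6]=?,low[7]=?); scc=(scc[0]=1,scc[1]=?,scc[2]=1,scc[3]=?,scc[4]=?,scc[5]=0,scc[6]=?,scc[7]=?)
step 4: low=(low[0]=0,low[1]=3,low[2]=0,low[3]=?,low[4]=?,low[5]=2,low[6]=?,low[7]=?); scc=(scc[0]=1,scc[1]=2,scc[2]=1,scc[3]=?,scc[4]=?,scc[5]=0,scc[6]=?,scc[7]=?)
step 5: low=(low[0]=0,low[1]=3,low[2]=0,low[3]=4,low[4]=?,low[5]=2,low[6]=?,low[7]=?); scc=(scc[0]=1,scc[1]=2,scc[2]=1,scc[3]=3,scc[4]=?,scc[5]=0,scc[6]=?,scc[7]=?)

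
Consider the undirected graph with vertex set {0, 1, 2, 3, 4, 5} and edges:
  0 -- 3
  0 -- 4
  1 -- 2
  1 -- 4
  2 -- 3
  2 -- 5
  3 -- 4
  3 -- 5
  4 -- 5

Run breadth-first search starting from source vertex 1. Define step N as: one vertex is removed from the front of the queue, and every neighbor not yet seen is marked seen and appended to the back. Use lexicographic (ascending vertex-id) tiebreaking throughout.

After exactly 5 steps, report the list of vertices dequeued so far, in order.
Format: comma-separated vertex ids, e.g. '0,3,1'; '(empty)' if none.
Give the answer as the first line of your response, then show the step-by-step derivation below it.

1,2,4,3,5

step 1: dequeue 1; queue=[2,4]; order=1
step 2: dequeue 2; queue=[4,3,5]; order=1,2
step 3: dequeue 4; queue=[3,5,0]; order=1,2,4
step 4: dequeue 3; queue=[5,0]; order=1,2,4,3
step 5: dequeue 5; queue=[0]; order=1,2,4,3,5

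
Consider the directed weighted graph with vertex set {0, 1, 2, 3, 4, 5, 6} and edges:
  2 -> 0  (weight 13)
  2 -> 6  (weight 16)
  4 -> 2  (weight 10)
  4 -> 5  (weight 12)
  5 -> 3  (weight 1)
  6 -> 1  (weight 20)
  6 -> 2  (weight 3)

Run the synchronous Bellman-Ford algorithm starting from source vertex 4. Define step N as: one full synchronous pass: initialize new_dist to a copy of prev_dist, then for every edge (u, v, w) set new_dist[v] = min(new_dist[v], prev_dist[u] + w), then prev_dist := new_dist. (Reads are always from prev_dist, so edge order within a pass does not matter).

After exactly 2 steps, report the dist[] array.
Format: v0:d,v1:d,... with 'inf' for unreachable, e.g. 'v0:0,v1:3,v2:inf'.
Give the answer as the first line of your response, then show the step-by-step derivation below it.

v0:23,v1:inf,v2:10,v3:13,v4:0,v5:12,v6:26

step 1: dist = v0:inf,v1:inf,v2:10,v3:inf,v4:0,v5:12,v6:inf
step 2: dist = v0:23,v1:inf,v2:10,v3:13,v4:0,v5:12,v6:26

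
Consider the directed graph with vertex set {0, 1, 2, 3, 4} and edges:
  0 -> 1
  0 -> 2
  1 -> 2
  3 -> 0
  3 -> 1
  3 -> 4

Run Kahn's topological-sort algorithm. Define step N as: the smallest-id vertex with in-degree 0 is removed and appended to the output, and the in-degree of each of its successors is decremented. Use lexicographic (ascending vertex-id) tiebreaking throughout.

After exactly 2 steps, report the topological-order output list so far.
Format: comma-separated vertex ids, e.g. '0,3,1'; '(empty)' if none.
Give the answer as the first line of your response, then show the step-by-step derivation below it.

3,0

step 1: output 3; order=[3]; indeg=(0,1,2,0,0)
step 2: output 0; order=[3,0]; indeg=(0,0,1,0,0)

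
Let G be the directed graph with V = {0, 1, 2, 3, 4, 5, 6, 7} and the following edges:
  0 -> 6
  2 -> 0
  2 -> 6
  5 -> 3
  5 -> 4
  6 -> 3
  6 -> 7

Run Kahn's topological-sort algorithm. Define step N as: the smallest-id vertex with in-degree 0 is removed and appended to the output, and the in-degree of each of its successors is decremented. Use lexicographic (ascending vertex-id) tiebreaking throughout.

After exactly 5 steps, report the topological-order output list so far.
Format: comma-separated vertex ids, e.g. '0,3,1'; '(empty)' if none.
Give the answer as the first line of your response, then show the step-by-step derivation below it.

1,2,0,5,4

step 1: output 1; order=[1]; indeg=(1,0,0,2,1,0,2,1)
step 2: output 2; order=[1,2]; indeg=(0,0,0,2,1,0,1,1)
step 3: output 0; order=[1,2,0]; indeg=(0,0,0,2,1,0,0,1)
step 4: output 5; order=[1,2,0,5]; indeg=(0,0,0,1,0,0,0,1)
step 5: output 4; order=[1,2,0,5,4]; indeg=(0,0,0,1,0,0,0,1)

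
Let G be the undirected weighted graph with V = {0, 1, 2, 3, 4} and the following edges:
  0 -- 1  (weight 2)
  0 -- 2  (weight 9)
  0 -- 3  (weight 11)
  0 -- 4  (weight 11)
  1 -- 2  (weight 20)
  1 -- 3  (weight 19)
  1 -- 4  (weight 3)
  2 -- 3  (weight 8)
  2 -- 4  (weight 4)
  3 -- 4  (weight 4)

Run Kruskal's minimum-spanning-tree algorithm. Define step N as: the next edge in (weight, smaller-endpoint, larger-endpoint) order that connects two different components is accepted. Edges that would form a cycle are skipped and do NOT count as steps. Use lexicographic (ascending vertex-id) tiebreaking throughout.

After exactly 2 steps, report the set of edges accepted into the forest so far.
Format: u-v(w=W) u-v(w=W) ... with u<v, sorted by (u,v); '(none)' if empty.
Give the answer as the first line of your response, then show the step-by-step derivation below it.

0-1(w=2) 1-4(w=3)

step 1: add edge 0-1 (w=2); MST = {0-1(w=2)}
step 2: add edge 1-4 (w=3); MST = {0-1(w=2) 1-4(w=3)}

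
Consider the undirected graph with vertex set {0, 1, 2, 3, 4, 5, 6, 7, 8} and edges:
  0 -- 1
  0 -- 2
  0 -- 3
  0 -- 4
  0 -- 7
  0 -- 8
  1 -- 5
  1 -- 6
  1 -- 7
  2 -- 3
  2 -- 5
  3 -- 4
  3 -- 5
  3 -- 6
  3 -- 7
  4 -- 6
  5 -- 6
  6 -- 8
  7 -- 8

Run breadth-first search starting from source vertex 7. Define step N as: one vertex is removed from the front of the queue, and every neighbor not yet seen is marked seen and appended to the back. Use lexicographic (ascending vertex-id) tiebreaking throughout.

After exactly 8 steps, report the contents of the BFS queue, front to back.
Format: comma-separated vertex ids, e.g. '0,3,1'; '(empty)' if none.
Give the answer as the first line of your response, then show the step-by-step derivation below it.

6

step 1: dequeue 7; queue=[0,1,3,8]; order=7
step 2: dequeue 0; queue=[1,3,8,2,4]; order=7,0
step 3: dequeue 1; queue=[3,8,2,4,5,6]; order=7,0,1
step 4: dequeue 3; queue=[8,2,4,5,6]; order=7,0,1,3
step 5: dequeue 8; queue=[2,4,5,6]; order=7,0,1,3,8
step 6: dequeue 2; queue=[4,5,6]; order=7,0,1,3,8,2
step 7: dequeue 4; queue=[5,6]; order=7,0,1,3,8,2,4
step 8: dequeue 5; queue=[6]; order=7,0,1,3,8,2,4,5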